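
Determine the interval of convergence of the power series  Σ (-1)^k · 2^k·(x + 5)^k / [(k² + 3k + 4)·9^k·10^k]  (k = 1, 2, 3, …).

Ratio test: |a_{k+1}/a_k| = [(k² + 3k + 4)/((k+1)² + 3(k+1) + 4)] · 2/(9·10) → 1/45 as k → ∞.
Thus R = 1/(1/45) = 45.
At x = 40: absolute convergence follows by limit comparison with Σ 1/k².
At x = -50: absolute convergence follows by limit comparison with Σ 1/k².

[-50, 40]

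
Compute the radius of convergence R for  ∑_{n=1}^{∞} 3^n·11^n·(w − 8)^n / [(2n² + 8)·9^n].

Apply the ratio test: |a_{n+1}| / |a_n| = [(2n² + 8)/(2(n+1)² + 8)] · 3·11/9, which tends to 11/3 as n → ∞.
Hence the series converges for |w − 8| < 1/(11/3) = 3/11, so the radius of convergence is 3/11.

R = 3/11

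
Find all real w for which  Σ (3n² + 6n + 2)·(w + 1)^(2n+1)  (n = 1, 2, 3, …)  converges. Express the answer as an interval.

(-2, 0)

The ratio of consecutive coefficients is (3(n+1)² + 6(n+1) + 2)/(3n² + 6n + 2) → 1.
Since the exponent of (w + 1) increases by 2 each term, convergence requires |w + 1|² < 1, hence R = 1.
When w = 0, the terms do not tend to 0, so the series diverges.
When w = -2, the terms do not tend to 0, so the series diverges.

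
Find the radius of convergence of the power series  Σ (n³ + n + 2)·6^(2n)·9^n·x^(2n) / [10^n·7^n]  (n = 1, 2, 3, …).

R = √70/18

Apply the ratio test: |a_{n+1}| / |a_n| = [((n+1)³ + (n+1) + 2)/(n³ + n + 2)] · 36·9/(10·7), which tends to 162/35 as n → ∞.
Successive powers of x differ by 2, so the series converges when |x|² · 162/35 < 1, i.e. |x| < √(35/162). So R = √70/18.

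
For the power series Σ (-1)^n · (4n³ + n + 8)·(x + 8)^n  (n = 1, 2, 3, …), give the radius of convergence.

R = 1

Apply the ratio test: |a_{n+1}| / |a_n| = (4(n+1)³ + (n+1) + 8)/(4n³ + n + 8), which tends to 1 as n → ∞.
So the series converges when |x + 8| < 1 and diverges when |x + 8| > 1; R = 1.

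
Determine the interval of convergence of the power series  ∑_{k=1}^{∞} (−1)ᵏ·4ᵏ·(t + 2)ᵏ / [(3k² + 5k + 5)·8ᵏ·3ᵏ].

[-8, 4]

By the ratio test, |a_{k+1}/a_k| = [(3k² + 5k + 5)/(3(k+1)² + 5(k+1) + 5)] · 4/(8·3) → 1/6.
Convergence for |t + 2| · 1/6 < 1, i.e. |t + 2| < 6. So R = 6.
Endpoint t = 4: absolute convergence follows by limit comparison with Σ 1/k².
Endpoint t = -8: the terms are on the order of 1/k², so the series converges absolutely by comparison with the p-series (p = 2 > 1).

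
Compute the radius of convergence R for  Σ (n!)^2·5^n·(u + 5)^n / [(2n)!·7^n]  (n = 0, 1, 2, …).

R = 28/5

By the ratio test, |a_{n+1}/a_n| = (n+1)²/[(2n+1)·(2n+2)] · 5/7 → 5/28.
Thus R = 1/(5/28) = 28/5.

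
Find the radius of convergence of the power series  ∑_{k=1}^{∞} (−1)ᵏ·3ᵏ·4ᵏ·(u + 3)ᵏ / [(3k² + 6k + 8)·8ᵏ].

The ratio of consecutive coefficients is [(3k² + 6k + 8)/(3(k+1)² + 6(k+1) + 8)] · 3·4/8 → 3/2.
Hence the series converges for |u + 3| < 1/(3/2) = 2/3, so the radius of convergence is 2/3.

R = 2/3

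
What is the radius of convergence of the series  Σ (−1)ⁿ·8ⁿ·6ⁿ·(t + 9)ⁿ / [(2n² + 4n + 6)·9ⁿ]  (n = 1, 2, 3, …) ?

R = 3/16

By the ratio test, |a_{n+1}/a_n| = [(2n² + 4n + 6)/(2(n+1)² + 4(n+1) + 6)] · 8·6/9 → 16/3.
Convergence for |t + 9| · 16/3 < 1, i.e. |t + 9| < 3/16. So R = 3/16.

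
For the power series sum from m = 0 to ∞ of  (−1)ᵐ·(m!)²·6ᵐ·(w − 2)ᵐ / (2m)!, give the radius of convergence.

R = 2/3

By the ratio test, |a_{m+1}/a_m| = (m+1)²/[(2m+1)·(2m+2)] · 6 → 3/2.
Thus R = 1/(3/2) = 2/3.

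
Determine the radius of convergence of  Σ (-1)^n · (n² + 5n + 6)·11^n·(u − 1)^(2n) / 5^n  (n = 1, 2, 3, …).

R = √55/11

Apply the ratio test: |a_{n+1}| / |a_n| = [((n+1)² + 5(n+1) + 6)/(n² + 5n + 6)] · 11/5, which tends to 11/5 as n → ∞.
Writing y = (u − 1)², the series in y has radius 5/11, so |u − 1| < √(5/11) and R = √55/11.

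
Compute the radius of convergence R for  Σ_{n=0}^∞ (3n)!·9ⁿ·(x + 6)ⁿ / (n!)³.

The ratio of consecutive coefficients is (3n+1)·(3n+2)·(3n+3)/(n+1)³ · 9 → 243.
Convergence for |x + 6| · 243 < 1, i.e. |x + 6| < 1/243. So R = 1/243.

R = 1/243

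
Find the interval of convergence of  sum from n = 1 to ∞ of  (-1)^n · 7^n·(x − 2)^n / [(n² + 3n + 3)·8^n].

[6/7, 22/7]

Apply the ratio test: |a_{n+1}| / |a_n| = [(n² + 3n + 3)/((n+1)² + 3(n+1) + 3)] · 7/8, which tends to 7/8 as n → ∞.
The series converges when 7/8 · |x − 2| < 1, giving R = 8/7.
When x = 22/7, the terms are on the order of 1/n², so the series converges absolutely by comparison with the p-series (p = 2 > 1).
Check x = 6/7: the series is dominated by a constant times Σ 1/n², which converges (p = 2 > 1).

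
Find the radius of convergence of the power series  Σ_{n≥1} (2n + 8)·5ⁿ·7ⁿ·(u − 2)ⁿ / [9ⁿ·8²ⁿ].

R = 576/35

By the ratio test, |a_{n+1}/a_n| = [(2(n+1) + 8)/(2n + 8)] · 5·7/(9·64) → 35/576.
Hence the series converges for |u − 2| < 1/(35/576) = 576/35, so the radius of convergence is 576/35.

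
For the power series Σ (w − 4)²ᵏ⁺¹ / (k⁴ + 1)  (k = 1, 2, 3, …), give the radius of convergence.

R = 1

The ratio of consecutive coefficients is (k⁴ + 1)/((k+1)⁴ + 1) → 1.
Since the exponent of (w − 4) increases by 2 each term, convergence requires |w − 4|² < 1, hence R = 1.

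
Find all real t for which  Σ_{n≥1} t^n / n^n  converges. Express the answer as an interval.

(−∞, ∞)

Applying the root test, |a_n|^(1/n) = 1/n → 0.
The limit is 0 for every t, so R = ∞.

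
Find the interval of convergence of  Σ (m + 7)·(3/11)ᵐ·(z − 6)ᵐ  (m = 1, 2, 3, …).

(7/3, 29/3)

Ratio test: |a_{m+1}/a_m| = [((m+1) + 7)/(m + 7)] · 3/11 → 3/11 as m → ∞.
The series converges when 3/11 · |z − 6| < 1, giving R = 11/3.
Check z = 29/3: the terms have absolute value of order m, which does not tend to 0, so the series diverges by the divergence test.
When z = 7/3, the terms do not tend to 0, so the series diverges.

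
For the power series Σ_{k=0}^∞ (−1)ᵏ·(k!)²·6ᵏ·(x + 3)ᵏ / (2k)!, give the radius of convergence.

R = 2/3

The ratio of consecutive coefficients is (k+1)²/[(2k+1)·(2k+2)] · 6 → 3/2.
The series converges when 3/2 · |x + 3| < 1, giving R = 2/3.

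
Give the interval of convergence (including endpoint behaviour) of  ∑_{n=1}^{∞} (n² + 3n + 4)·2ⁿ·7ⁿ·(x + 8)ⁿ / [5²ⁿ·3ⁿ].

The ratio of consecutive coefficients is [((n+1)² + 3(n+1) + 4)/(n² + 3n + 4)] · 2·7/(25·3) → 14/75.
Hence the series converges for |x + 8| < 1/(14/75) = 75/14, so the radius of convergence is 75/14.
At x = -37/14: the terms have absolute value of order n², which does not tend to 0, so the series diverges by the divergence test.
Check x = -187/14: the terms have absolute value of order n², which does not tend to 0, so the series diverges by the divergence test.

(-187/14, -37/14)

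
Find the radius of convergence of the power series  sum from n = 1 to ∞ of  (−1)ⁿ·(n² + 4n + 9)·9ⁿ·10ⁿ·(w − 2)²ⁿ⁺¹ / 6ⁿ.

R = √15/15

Apply the ratio test: |a_{n+1}| / |a_n| = [((n+1)² + 4(n+1) + 9)/(n² + 4n + 9)] · 9·10/6, which tends to 15 as n → ∞.
Successive powers of (w − 2) differ by 2, so the series converges when |w − 2|² · 15 < 1, i.e. |w − 2| < √(1/15). So R = √15/15.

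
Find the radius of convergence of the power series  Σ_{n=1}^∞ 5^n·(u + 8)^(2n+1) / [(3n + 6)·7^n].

R = √35/5

Ratio test: |a_{n+1}/a_n| = [(3n + 6)/(3(n+1) + 6)] · 5/7 → 5/7 as n → ∞.
Successive powers of (u + 8) differ by 2, so the series converges when |u + 8|² · 5/7 < 1, i.e. |u + 8| < √(7/5). So R = √35/5.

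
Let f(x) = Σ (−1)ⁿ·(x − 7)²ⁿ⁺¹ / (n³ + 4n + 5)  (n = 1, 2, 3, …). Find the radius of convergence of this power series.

R = 1

Ratio test: |a_{n+1}/a_n| = (n³ + 4n + 5)/((n+1)³ + 4(n+1) + 5) → 1 as n → ∞.
Writing y = (x − 7)², the series in y has radius 1, so |x − 7| < √(1) = 1 and R = 1.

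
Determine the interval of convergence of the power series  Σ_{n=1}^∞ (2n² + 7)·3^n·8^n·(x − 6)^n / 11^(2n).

Apply the ratio test: |a_{n+1}| / |a_n| = [(2(n+1)² + 7)/(2n² + 7)] · 3·8/121, which tends to 24/121 as n → ∞.
Convergence for |x − 6| · 24/121 < 1, i.e. |x − 6| < 121/24. So R = 121/24.
At x = 265/24: the n-th term does not approach 0; divergence by the term test.
When x = 23/24, the n-th term does not approach 0; divergence by the term test.

(23/24, 265/24)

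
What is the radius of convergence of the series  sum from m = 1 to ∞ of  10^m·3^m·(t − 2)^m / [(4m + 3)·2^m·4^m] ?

Apply the ratio test: |a_{m+1}| / |a_m| = [(4m + 3)/(4(m+1) + 3)] · 10·3/(2·4), which tends to 15/4 as m → ∞.
Hence the series converges for |t − 2| < 1/(15/4) = 4/15, so the radius of convergence is 4/15.

R = 4/15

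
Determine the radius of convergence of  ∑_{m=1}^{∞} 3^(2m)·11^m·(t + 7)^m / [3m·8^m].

The ratio of consecutive coefficients is [3m/3(m+1)] · 9·11/8 → 99/8.
Thus R = 1/(99/8) = 8/99.

R = 8/99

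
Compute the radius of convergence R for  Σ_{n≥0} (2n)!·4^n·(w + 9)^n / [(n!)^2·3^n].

R = 3/16

Apply the ratio test: |a_{n+1}| / |a_n| = (2n+1)·(2n+2)/(n+1)² · 4/3, which tends to 16/3 as n → ∞.
Hence the series converges for |w + 9| < 1/(16/3) = 3/16, so the radius of convergence is 3/16.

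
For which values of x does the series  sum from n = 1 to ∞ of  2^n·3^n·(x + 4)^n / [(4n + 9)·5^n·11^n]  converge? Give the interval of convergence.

The ratio of consecutive coefficients is [(4n + 9)/(4(n+1) + 9)] · 2·3/(5·11) → 6/55.
Thus R = 1/(6/55) = 55/6.
At x = 31/6: the terms behave like c/n; limit comparison with the harmonic series gives divergence.
At x = -79/6: the terms alternate in sign and decrease monotonically to 0 in absolute value (size ~ c/n), so the alternating series test gives convergence.

[-79/6, 31/6)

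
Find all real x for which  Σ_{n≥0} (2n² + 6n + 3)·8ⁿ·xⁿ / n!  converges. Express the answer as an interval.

Ratio test: |a_{n+1}/a_n| = (2(n+1)² + 6(n+1) + 3)/(2n² + 6n + 3) · 8 · 1/(n+1) → 0 as n → ∞.
Since the limit is 0 < 1 for every x, the series converges on all of ℝ and R = ∞.

(−∞, ∞)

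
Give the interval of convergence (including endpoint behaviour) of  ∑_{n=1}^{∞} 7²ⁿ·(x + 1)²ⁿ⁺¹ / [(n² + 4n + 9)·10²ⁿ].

Ratio test: |a_{n+1}/a_n| = [(n² + 4n + 9)/((n+1)² + 4(n+1) + 9)] · 49/100 → 49/100 as n → ∞.
Successive powers of (x + 1) differ by 2, so the series converges when |x + 1|² · 49/100 < 1, i.e. |x + 1| < √(100/49) = 10/7. So R = 10/7.
At x = 3/7: the terms are on the order of 1/n², so the series converges absolutely by comparison with the p-series (p = 2 > 1).
At x = -17/7: absolute convergence follows by limit comparison with Σ 1/n².

[-17/7, 3/7]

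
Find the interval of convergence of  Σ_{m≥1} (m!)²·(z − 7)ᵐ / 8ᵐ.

By the ratio test, |a_{m+1}/a_m| = (m+1)² · 1/8 → ∞.
Since the ratio → ∞, the series diverges for every z ≠ 7, and R = 0.

{7}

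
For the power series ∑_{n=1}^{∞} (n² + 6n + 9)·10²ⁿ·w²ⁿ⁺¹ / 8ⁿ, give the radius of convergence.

The ratio of consecutive coefficients is [((n+1)² + 6(n+1) + 9)/(n² + 6n + 9)] · 100/8 → 25/2.
Since the exponent of w increases by 2 each term, convergence requires |w|² < 2/25, hence R = √2/5.

R = √2/5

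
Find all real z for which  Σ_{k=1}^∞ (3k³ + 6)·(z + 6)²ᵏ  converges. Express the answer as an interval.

The ratio of consecutive coefficients is (3(k+1)³ + 6)/(3k³ + 6) → 1.
Successive powers of (z + 6) differ by 2, so the series converges when |z + 6|² · 1 < 1, i.e. |z + 6| < √(1) = 1. So R = 1.
At z = -5: the k-th term does not approach 0; divergence by the term test.
At z = -7: the terms have absolute value of order k³, which does not tend to 0, so the series diverges by the divergence test.

(-7, -5)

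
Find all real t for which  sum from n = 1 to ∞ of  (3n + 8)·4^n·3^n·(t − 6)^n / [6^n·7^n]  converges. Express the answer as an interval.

(5/2, 19/2)

Apply the ratio test: |a_{n+1}| / |a_n| = [(3(n+1) + 8)/(3n + 8)] · 4·3/(6·7), which tends to 2/7 as n → ∞.
Hence the series converges for |t − 6| < 1/(2/7) = 7/2, so the radius of convergence is 7/2.
Endpoint t = 19/2: the terms have absolute value of order n, which does not tend to 0, so the series diverges by the divergence test.
At t = 5/2: the terms have absolute value of order n, which does not tend to 0, so the series diverges by the divergence test.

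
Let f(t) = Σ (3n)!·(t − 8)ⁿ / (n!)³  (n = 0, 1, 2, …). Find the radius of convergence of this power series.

R = 1/27

By the ratio test, |a_{n+1}/a_n| = (3n+1)·(3n+2)·(3n+3)/(n+1)³ → 27.
Convergence for |t − 8| · 27 < 1, i.e. |t − 8| < 1/27. So R = 1/27.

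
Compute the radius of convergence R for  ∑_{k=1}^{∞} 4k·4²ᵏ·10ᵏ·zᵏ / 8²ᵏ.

R = 2/5

By the ratio test, |a_{k+1}/a_k| = [4(k+1)/4k] · 16·10/64 → 5/2.
Hence the series converges for |z| < 1/(5/2) = 2/5, so the radius of convergence is 2/5.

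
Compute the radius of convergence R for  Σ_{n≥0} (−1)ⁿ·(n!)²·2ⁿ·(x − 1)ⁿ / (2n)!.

R = 2

The ratio of consecutive coefficients is (n+1)²/[(2n+1)·(2n+2)] · 2 → 1/2.
Hence the series converges for |x − 1| < 1/(1/2) = 2, so the radius of convergence is 2.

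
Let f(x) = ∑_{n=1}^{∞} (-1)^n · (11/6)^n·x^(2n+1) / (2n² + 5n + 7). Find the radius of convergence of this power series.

The ratio of consecutive coefficients is [(2n² + 5n + 7)/(2(n+1)² + 5(n+1) + 7)] · 11/6 → 11/6.
Writing y = x², the series in y has radius 6/11, so |x| < √(6/11) and R = √66/11.

R = √66/11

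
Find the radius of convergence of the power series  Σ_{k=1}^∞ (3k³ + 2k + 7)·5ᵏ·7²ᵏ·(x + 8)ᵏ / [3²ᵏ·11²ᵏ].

R = 1089/245

Ratio test: |a_{k+1}/a_k| = [(3(k+1)³ + 2(k+1) + 7)/(3k³ + 2k + 7)] · 5·49/(9·121) → 245/1089 as k → ∞.
Hence the series converges for |x + 8| < 1/(245/1089) = 1089/245, so the radius of convergence is 1089/245.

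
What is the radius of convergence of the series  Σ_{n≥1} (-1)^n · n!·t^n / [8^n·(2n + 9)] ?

R = 0

Apply the ratio test: |a_{n+1}| / |a_n| = (n+1) · 1/8 · (2n + 9)/(2(n+1) + 9), which tends to ∞ as n → ∞.
The ratio grows without bound, so the series diverges whenever t ≠ 0; it converges only at t = 0. R = 0.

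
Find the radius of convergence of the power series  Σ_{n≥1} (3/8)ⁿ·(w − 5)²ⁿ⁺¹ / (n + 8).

The ratio of consecutive coefficients is [(n + 8)/((n+1) + 8)] · 3/8 → 3/8.
Writing y = (w − 5)², the series in y has radius 8/3, so |w − 5| < √(8/3) and R = 2√6/3.

R = 2√6/3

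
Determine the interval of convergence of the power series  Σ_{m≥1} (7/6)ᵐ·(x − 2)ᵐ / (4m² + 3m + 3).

[8/7, 20/7]

The ratio of consecutive coefficients is [(4m² + 3m + 3)/(4(m+1)² + 3(m+1) + 3)] · 7/6 → 7/6.
Convergence for |x − 2| · 7/6 < 1, i.e. |x − 2| < 6/7. So R = 6/7.
Check x = 20/7: the series is dominated by a constant times Σ 1/m², which converges (p = 2 > 1).
Endpoint x = 8/7: the terms are on the order of 1/m², so the series converges absolutely by comparison with the p-series (p = 2 > 1).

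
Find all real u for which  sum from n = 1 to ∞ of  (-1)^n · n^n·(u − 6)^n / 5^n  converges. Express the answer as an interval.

{6}

Root test: |a_n|^(1/n) = n/5 → ∞.
The root grows without bound, so R = 0 (convergence only at u = 6).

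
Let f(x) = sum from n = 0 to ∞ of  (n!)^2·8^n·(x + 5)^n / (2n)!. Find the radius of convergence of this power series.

R = 1/2

Ratio test: |a_{n+1}/a_n| = (n+1)²/[(2n+1)·(2n+2)] · 8 → 2 as n → ∞.
The series converges when 2 · |x + 5| < 1, giving R = 1/2.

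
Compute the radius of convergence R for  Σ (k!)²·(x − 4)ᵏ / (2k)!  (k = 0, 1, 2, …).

R = 4

By the ratio test, |a_{k+1}/a_k| = (k+1)²/[(2k+1)·(2k+2)] → 1/4.
The series converges when 1/4 · |x − 4| < 1, giving R = 4.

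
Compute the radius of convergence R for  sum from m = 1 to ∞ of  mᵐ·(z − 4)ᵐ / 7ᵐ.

R = 0

By the Cauchy root test, |a_m|^(1/m) = m/7 → ∞.
The root grows without bound, so R = 0 (convergence only at z = 4).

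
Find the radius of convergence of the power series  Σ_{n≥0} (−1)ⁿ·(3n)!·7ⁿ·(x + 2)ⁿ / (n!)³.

The ratio of consecutive coefficients is (3n+1)·(3n+2)·(3n+3)/(n+1)³ · 7 → 189.
Hence the series converges for |x + 2| < 1/(189) = 1/189, so the radius of convergence is 1/189.

R = 1/189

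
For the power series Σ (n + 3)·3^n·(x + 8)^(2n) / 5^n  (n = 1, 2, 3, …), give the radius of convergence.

R = √15/3

Apply the ratio test: |a_{n+1}| / |a_n| = [((n+1) + 3)/(n + 3)] · 3/5, which tends to 3/5 as n → ∞.
Writing y = (x + 8)², the series in y has radius 5/3, so |x + 8| < √(5/3) and R = √15/3.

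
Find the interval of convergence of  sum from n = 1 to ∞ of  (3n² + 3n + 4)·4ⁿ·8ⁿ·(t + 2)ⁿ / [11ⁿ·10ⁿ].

(-87/16, 23/16)

The ratio of consecutive coefficients is [(3(n+1)² + 3(n+1) + 4)/(3n² + 3n + 4)] · 4·8/(11·10) → 16/55.
Hence the series converges for |t + 2| < 1/(16/55) = 55/16, so the radius of convergence is 55/16.
Endpoint t = 23/16: the terms have absolute value of order n², which does not tend to 0, so the series diverges by the divergence test.
Check t = -87/16: the terms have absolute value of order n², which does not tend to 0, so the series diverges by the divergence test.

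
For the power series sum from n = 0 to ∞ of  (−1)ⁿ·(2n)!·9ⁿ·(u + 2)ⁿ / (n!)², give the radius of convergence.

The ratio of consecutive coefficients is (2n+1)·(2n+2)/(n+1)² · 9 → 36.
Convergence for |u + 2| · 36 < 1, i.e. |u + 2| < 1/36. So R = 1/36.

R = 1/36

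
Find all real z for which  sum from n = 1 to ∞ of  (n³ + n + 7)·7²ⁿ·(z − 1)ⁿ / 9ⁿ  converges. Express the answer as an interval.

By the ratio test, |a_{n+1}/a_n| = [((n+1)³ + (n+1) + 7)/(n³ + n + 7)] · 49/9 → 49/9.
Convergence for |z − 1| · 49/9 < 1, i.e. |z − 1| < 9/49. So R = 9/49.
Check z = 58/49: the terms do not tend to 0, so the series diverges.
Endpoint z = 40/49: the terms do not tend to 0, so the series diverges.

(40/49, 58/49)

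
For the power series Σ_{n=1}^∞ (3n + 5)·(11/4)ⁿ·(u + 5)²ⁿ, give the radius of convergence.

R = 2√11/11

The ratio of consecutive coefficients is [(3(n+1) + 5)/(3n + 5)] · 11/4 → 11/4.
Successive powers of (u + 5) differ by 2, so the series converges when |u + 5|² · 11/4 < 1, i.e. |u + 5| < √(4/11). So R = 2√11/11.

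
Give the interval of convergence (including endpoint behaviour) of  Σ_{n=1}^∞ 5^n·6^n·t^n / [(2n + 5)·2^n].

By the ratio test, |a_{n+1}/a_n| = [(2n + 5)/(2(n+1) + 5)] · 5·6/2 → 15.
Hence the series converges for |t| < 1/(15) = 1/15, so the radius of convergence is 1/15.
At t = 1/15: comparison with the harmonic series Σ 1/n shows the series diverges.
Check t = -1/15: an alternating series whose terms decrease to 0 in absolute value, so it converges by the Leibniz criterion.

[-1/15, 1/15)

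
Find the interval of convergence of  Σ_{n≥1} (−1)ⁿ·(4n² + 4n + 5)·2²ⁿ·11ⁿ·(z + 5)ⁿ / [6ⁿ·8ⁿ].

Ratio test: |a_{n+1}/a_n| = [(4(n+1)² + 4(n+1) + 5)/(4n² + 4n + 5)] · 4·11/(6·8) → 11/12 as n → ∞.
The series converges when 11/12 · |z + 5| < 1, giving R = 12/11.
Check z = -43/11: the terms have absolute value of order n², which does not tend to 0, so the series diverges by the divergence test.
Check z = -67/11: the n-th term does not approach 0; divergence by the term test.

(-67/11, -43/11)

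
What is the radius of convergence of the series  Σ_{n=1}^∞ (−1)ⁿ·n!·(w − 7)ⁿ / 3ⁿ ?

The ratio of consecutive coefficients is (n+1) · 1/3 → ∞.
The terms grow without bound for any (w − 7) ≠ 0, so R = 0 (convergence only at w = 7).

R = 0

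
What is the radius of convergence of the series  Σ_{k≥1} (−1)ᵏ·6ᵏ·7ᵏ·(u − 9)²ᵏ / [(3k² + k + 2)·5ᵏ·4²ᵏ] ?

Ratio test: |a_{k+1}/a_k| = [(3k² + k + 2)/(3(k+1)² + (k+1) + 2)] · 6·7/(5·16) → 21/40 as k → ∞.
Writing y = (u − 9)², the series in y has radius 40/21, so |u − 9| < √(40/21) and R = 2√210/21.

R = 2√210/21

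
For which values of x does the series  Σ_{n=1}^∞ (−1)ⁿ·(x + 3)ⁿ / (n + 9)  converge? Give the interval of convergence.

(-4, -2]

Ratio test: |a_{n+1}/a_n| = (n + 9)/((n+1) + 9) → 1 as n → ∞.
So the series converges when |x + 3| < 1 and diverges when |x + 3| > 1; R = 1.
Endpoint x = -2: convergence follows from the alternating series test (terms decrease monotonically to 0).
Endpoint x = -4: the terms behave like c/n; limit comparison with the harmonic series gives divergence.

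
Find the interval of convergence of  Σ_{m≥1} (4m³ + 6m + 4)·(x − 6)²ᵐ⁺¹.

Ratio test: |a_{m+1}/a_m| = (4(m+1)³ + 6(m+1) + 4)/(4m³ + 6m + 4) → 1 as m → ∞.
Writing y = (x − 6)², the series in y has radius 1, so |x − 6| < √(1) = 1 and R = 1.
At x = 7: the m-th term does not approach 0; divergence by the term test.
When x = 5, the terms do not tend to 0, so the series diverges.

(5, 7)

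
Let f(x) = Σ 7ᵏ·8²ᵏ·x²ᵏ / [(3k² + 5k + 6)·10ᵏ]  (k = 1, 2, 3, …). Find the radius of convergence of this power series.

R = √70/56

The ratio of consecutive coefficients is [(3k² + 5k + 6)/(3(k+1)² + 5(k+1) + 6)] · 7·64/10 → 224/5.
Successive powers of x differ by 2, so the series converges when |x|² · 224/5 < 1, i.e. |x| < √(5/224). So R = √70/56.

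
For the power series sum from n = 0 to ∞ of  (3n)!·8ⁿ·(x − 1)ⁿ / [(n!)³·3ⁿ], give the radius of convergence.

By the ratio test, |a_{n+1}/a_n| = (3n+1)·(3n+2)·(3n+3)/(n+1)³ · 8/3 → 72.
Hence the series converges for |x − 1| < 1/(72) = 1/72, so the radius of convergence is 1/72.

R = 1/72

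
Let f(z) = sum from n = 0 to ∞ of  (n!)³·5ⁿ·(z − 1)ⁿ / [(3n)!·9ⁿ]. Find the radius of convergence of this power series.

The ratio of consecutive coefficients is (n+1)³/[(3n+1)·(3n+2)·(3n+3)] · 5/9 → 5/243.
Convergence for |z − 1| · 5/243 < 1, i.e. |z − 1| < 243/5. So R = 243/5.

R = 243/5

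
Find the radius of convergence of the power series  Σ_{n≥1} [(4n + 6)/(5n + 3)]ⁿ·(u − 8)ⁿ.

R = 5/4

Applying the root test, |a_n|^(1/n) = (4n + 6)/(5n + 3) → 4/5.
Convergence for |u − 8| · 4/5 < 1, i.e. |u − 8| < 5/4. So R = 5/4.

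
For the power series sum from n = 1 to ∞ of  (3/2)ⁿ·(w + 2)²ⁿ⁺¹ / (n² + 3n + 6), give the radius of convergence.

R = √6/3

The ratio of consecutive coefficients is [(n² + 3n + 6)/((n+1)² + 3(n+1) + 6)] · 3/2 → 3/2.
Successive powers of (w + 2) differ by 2, so the series converges when |w + 2|² · 3/2 < 1, i.e. |w + 2| < √(2/3). So R = √6/3.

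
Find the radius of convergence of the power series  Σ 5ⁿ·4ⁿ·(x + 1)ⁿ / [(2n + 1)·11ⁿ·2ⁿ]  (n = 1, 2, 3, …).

R = 11/10

The ratio of consecutive coefficients is [(2n + 1)/(2(n+1) + 1)] · 5·4/(11·2) → 10/11.
Hence the series converges for |x + 1| < 1/(10/11) = 11/10, so the radius of convergence is 11/10.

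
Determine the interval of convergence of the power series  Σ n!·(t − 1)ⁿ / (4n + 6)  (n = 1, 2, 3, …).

By the ratio test, |a_{n+1}/a_n| = (n+1) · (4n + 6)/(4(n+1) + 6) → ∞.
The terms grow without bound for any (t − 1) ≠ 0, so R = 0 (convergence only at t = 1).

{1}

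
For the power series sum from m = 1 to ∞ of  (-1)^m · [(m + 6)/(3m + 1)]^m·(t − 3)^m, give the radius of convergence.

Applying the root test, |a_m|^(1/m) = (m + 6)/(3m + 1) → 1/3.
Thus R = 1/(1/3) = 3.

R = 3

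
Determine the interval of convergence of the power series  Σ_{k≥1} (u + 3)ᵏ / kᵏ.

Root test: |a_k|^(1/k) = 1/k → 0.
The limit is 0 for every u, so R = ∞.

(−∞, ∞)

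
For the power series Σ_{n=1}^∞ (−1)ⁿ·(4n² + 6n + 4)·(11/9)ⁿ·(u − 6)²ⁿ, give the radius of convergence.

R = 3√11/11

The ratio of consecutive coefficients is [(4(n+1)² + 6(n+1) + 4)/(4n² + 6n + 4)] · 11/9 → 11/9.
Successive powers of (u − 6) differ by 2, so the series converges when |u − 6|² · 11/9 < 1, i.e. |u − 6| < √(9/11). So R = 3√11/11.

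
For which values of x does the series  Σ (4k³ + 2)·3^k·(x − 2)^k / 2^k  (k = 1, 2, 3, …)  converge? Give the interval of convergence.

(4/3, 8/3)

By the ratio test, |a_{k+1}/a_k| = [(4(k+1)³ + 2)/(4k³ + 2)] · 3/2 → 3/2.
Convergence for |x − 2| · 3/2 < 1, i.e. |x − 2| < 2/3. So R = 2/3.
At x = 8/3: the terms do not tend to 0, so the series diverges.
At x = 4/3: the k-th term does not approach 0; divergence by the term test.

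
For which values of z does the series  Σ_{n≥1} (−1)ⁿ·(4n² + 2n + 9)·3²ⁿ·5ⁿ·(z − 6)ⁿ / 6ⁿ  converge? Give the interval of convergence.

The ratio of consecutive coefficients is [(4(n+1)² + 2(n+1) + 9)/(4n² + 2n + 9)] · 9·5/6 → 15/2.
Hence the series converges for |z − 6| < 1/(15/2) = 2/15, so the radius of convergence is 2/15.
Check z = 92/15: the terms have absolute value of order n², which does not tend to 0, so the series diverges by the divergence test.
Endpoint z = 88/15: the n-th term does not approach 0; divergence by the term test.

(88/15, 92/15)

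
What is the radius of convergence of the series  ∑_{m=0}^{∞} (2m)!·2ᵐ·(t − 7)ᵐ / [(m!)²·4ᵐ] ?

Apply the ratio test: |a_{m+1}| / |a_m| = (2m+1)·(2m+2)/(m+1)² · 2/4, which tends to 2 as m → ∞.
Convergence for |t − 7| · 2 < 1, i.e. |t − 7| < 1/2. So R = 1/2.

R = 1/2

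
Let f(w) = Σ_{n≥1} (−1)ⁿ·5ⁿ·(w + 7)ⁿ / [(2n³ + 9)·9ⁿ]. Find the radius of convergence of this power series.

R = 9/5

Apply the ratio test: |a_{n+1}| / |a_n| = [(2n³ + 9)/(2(n+1)³ + 9)] · 5/9, which tends to 5/9 as n → ∞.
The series converges when 5/9 · |w + 7| < 1, giving R = 9/5.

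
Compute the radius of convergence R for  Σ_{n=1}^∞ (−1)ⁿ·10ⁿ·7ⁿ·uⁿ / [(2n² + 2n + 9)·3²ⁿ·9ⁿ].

Ratio test: |a_{n+1}/a_n| = [(2n² + 2n + 9)/(2(n+1)² + 2(n+1) + 9)] · 10·7/(9·9) → 70/81 as n → ∞.
Thus R = 1/(70/81) = 81/70.

R = 81/70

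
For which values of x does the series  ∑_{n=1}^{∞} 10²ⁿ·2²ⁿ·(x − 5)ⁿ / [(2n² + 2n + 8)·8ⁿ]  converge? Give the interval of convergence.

Apply the ratio test: |a_{n+1}| / |a_n| = [(2n² + 2n + 8)/(2(n+1)² + 2(n+1) + 8)] · 100·4/8, which tends to 50 as n → ∞.
Thus R = 1/(50) = 1/50.
Endpoint x = 251/50: the terms are on the order of 1/n², so the series converges absolutely by comparison with the p-series (p = 2 > 1).
At x = 249/50: absolute convergence follows by limit comparison with Σ 1/n².

[249/50, 251/50]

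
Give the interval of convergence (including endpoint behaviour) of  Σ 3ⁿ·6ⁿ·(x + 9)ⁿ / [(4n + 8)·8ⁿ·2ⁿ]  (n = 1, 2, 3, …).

[-89/9, -73/9)

By the ratio test, |a_{n+1}/a_n| = [(4n + 8)/(4(n+1) + 8)] · 3·6/(8·2) → 9/8.
Thus R = 1/(9/8) = 8/9.
At x = -73/9: comparison with the harmonic series Σ 1/n shows the series diverges.
When x = -89/9, the terms alternate in sign and decrease monotonically to 0 in absolute value (size ~ c/n), so the alternating series test gives convergence.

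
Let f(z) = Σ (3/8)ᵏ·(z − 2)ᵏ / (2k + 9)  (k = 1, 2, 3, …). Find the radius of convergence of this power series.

R = 8/3

Ratio test: |a_{k+1}/a_k| = [(2k + 9)/(2(k+1) + 9)] · 3/8 → 3/8 as k → ∞.
Convergence for |z − 2| · 3/8 < 1, i.e. |z − 2| < 8/3. So R = 8/3.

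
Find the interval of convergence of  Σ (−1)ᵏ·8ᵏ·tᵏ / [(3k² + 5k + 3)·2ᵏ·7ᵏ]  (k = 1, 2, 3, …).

Ratio test: |a_{k+1}/a_k| = [(3k² + 5k + 3)/(3(k+1)² + 5(k+1) + 3)] · 8/(2·7) → 4/7 as k → ∞.
Convergence for |t| · 4/7 < 1, i.e. |t| < 7/4. So R = 7/4.
At t = 7/4: absolute convergence follows by limit comparison with Σ 1/k².
Check t = -7/4: the terms are on the order of 1/k², so the series converges absolutely by comparison with the p-series (p = 2 > 1).

[-7/4, 7/4]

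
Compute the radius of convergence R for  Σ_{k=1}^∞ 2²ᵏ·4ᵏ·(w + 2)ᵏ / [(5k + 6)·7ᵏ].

R = 7/16

By the ratio test, |a_{k+1}/a_k| = [(5k + 6)/(5(k+1) + 6)] · 4·4/7 → 16/7.
Hence the series converges for |w + 2| < 1/(16/7) = 7/16, so the radius of convergence is 7/16.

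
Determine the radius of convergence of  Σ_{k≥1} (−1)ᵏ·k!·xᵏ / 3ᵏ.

R = 0

Ratio test: |a_{k+1}/a_k| = (k+1) · 1/3 → ∞ as k → ∞.
The ratio grows without bound, so the series diverges whenever x ≠ 0; it converges only at x = 0. R = 0.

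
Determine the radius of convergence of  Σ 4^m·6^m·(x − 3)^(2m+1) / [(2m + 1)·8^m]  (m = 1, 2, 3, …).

By the ratio test, |a_{m+1}/a_m| = [(2m + 1)/(2(m+1) + 1)] · 4·6/8 → 3.
Successive powers of (x − 3) differ by 2, so the series converges when |x − 3|² · 3 < 1, i.e. |x − 3| < √(1/3). So R = √3/3.

R = √3/3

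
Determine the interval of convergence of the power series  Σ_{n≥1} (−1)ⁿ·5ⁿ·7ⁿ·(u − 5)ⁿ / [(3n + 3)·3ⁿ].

(172/35, 178/35]

By the ratio test, |a_{n+1}/a_n| = [(3n + 3)/(3(n+1) + 3)] · 5·7/3 → 35/3.
Convergence for |u − 5| · 35/3 < 1, i.e. |u − 5| < 3/35. So R = 3/35.
At u = 178/35: an alternating series whose terms decrease to 0 in absolute value, so it converges by the Leibniz criterion.
At u = 172/35: the terms behave like c/n; limit comparison with the harmonic series gives divergence.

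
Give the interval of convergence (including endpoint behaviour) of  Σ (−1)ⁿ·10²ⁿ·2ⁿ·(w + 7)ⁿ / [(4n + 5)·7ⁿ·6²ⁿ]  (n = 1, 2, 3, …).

Apply the ratio test: |a_{n+1}| / |a_n| = [(4n + 5)/(4(n+1) + 5)] · 100·2/(7·36), which tends to 50/63 as n → ∞.
Convergence for |w + 7| · 50/63 < 1, i.e. |w + 7| < 63/50. So R = 63/50.
Endpoint w = -287/50: the terms alternate in sign and decrease monotonically to 0 in absolute value (size ~ c/n), so the alternating series test gives convergence.
Check w = -413/50: the terms are asymptotic to a nonzero constant times 1/n, so the series diverges by limit comparison with Σ 1/n.

(-413/50, -287/50]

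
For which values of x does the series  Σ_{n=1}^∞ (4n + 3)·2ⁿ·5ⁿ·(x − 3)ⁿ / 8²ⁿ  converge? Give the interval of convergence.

The ratio of consecutive coefficients is [(4(n+1) + 3)/(4n + 3)] · 2·5/64 → 5/32.
The series converges when 5/32 · |x − 3| < 1, giving R = 32/5.
Endpoint x = 47/5: the n-th term does not approach 0; divergence by the term test.
At x = -17/5: the n-th term does not approach 0; divergence by the term test.

(-17/5, 47/5)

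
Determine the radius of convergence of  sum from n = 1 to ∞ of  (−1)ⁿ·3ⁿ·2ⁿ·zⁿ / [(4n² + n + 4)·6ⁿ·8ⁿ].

The ratio of consecutive coefficients is [(4n² + n + 4)/(4(n+1)² + (n+1) + 4)] · 3·2/(6·8) → 1/8.
Convergence for |z| · 1/8 < 1, i.e. |z| < 8. So R = 8.

R = 8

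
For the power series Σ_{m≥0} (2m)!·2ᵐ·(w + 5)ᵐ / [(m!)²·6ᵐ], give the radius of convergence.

Ratio test: |a_{m+1}/a_m| = (2m+1)·(2m+2)/(m+1)² · 2/6 → 4/3 as m → ∞.
Hence the series converges for |w + 5| < 1/(4/3) = 3/4, so the radius of convergence is 3/4.

R = 3/4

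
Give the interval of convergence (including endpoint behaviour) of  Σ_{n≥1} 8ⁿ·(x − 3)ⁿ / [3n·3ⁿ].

[21/8, 27/8)

The ratio of consecutive coefficients is [3n/3(n+1)] · 8/3 → 8/3.
Hence the series converges for |x − 3| < 1/(8/3) = 3/8, so the radius of convergence is 3/8.
When x = 27/8, comparison with the harmonic series Σ 1/n shows the series diverges.
Check x = 21/8: an alternating series whose terms decrease to 0 in absolute value, so it converges by the Leibniz criterion.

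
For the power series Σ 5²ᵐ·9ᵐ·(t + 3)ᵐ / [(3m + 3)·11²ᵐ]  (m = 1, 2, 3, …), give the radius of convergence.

Ratio test: |a_{m+1}/a_m| = [(3m + 3)/(3(m+1) + 3)] · 25·9/121 → 225/121 as m → ∞.
The series converges when 225/121 · |t + 3| < 1, giving R = 121/225.

R = 121/225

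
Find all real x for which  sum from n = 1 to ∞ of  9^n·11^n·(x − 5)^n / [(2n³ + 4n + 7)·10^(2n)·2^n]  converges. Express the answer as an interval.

Apply the ratio test: |a_{n+1}| / |a_n| = [(2n³ + 4n + 7)/(2(n+1)³ + 4(n+1) + 7)] · 9·11/(100·2), which tends to 99/200 as n → ∞.
Convergence for |x − 5| · 99/200 < 1, i.e. |x − 5| < 200/99. So R = 200/99.
Check x = 695/99: absolute convergence follows by limit comparison with Σ 1/n³.
At x = 295/99: absolute convergence follows by limit comparison with Σ 1/n³.

[295/99, 695/99]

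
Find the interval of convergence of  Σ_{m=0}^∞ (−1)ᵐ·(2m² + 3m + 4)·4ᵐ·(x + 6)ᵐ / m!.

(−∞, ∞)

By the ratio test, |a_{m+1}/a_m| = (2(m+1)² + 3(m+1) + 4)/(2m² + 3m + 4) · 4 · 1/(m+1) → 0.
Since the limit is 0 < 1 for every x, the series converges on all of ℝ and R = ∞.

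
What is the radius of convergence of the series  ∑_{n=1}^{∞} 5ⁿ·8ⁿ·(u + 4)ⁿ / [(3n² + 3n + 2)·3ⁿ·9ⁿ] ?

R = 27/40

Apply the ratio test: |a_{n+1}| / |a_n| = [(3n² + 3n + 2)/(3(n+1)² + 3(n+1) + 2)] · 5·8/(3·9), which tends to 40/27 as n → ∞.
The series converges when 40/27 · |u + 4| < 1, giving R = 27/40.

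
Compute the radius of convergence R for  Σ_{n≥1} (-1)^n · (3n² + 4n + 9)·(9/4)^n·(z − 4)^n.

R = 4/9

The ratio of consecutive coefficients is [(3(n+1)² + 4(n+1) + 9)/(3n² + 4n + 9)] · 9/4 → 9/4.
Thus R = 1/(9/4) = 4/9.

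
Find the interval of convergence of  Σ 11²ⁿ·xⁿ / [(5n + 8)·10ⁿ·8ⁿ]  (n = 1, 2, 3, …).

[-80/121, 80/121)

Ratio test: |a_{n+1}/a_n| = [(5n + 8)/(5(n+1) + 8)] · 121/(10·8) → 121/80 as n → ∞.
Thus R = 1/(121/80) = 80/121.
When x = 80/121, the terms behave like c/n; limit comparison with the harmonic series gives divergence.
At x = -80/121: the terms alternate in sign and decrease monotonically to 0 in absolute value (size ~ c/n), so the alternating series test gives convergence.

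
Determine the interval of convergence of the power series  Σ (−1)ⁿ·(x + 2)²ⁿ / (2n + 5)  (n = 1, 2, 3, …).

[-3, -1]

The ratio of consecutive coefficients is (2n + 5)/(2(n+1) + 5) → 1.
Successive powers of (x + 2) differ by 2, so the series converges when |x + 2|² · 1 < 1, i.e. |x + 2| < √(1) = 1. So R = 1.
Endpoint x = -1: the terms alternate in sign and decrease monotonically to 0 in absolute value (size ~ c/n), so the alternating series test gives convergence.
At x = -3: the terms alternate in sign and decrease monotonically to 0 in absolute value (size ~ c/n), so the alternating series test gives convergence.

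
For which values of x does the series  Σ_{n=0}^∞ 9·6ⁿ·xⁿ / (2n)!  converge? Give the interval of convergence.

(−∞, ∞)

By the ratio test, |a_{n+1}/a_n| = 9/9 · 6 · 1/[(2n+1)·(2n+2)] → 0.
The limit is 0, so the series converges for all x; R = ∞.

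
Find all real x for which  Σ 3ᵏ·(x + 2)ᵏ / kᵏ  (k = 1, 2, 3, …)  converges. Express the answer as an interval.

Root test: |a_k|^(1/k) = 3/k → 0.
Since the k-th root of |a_k| tends to 0, the series converges for all real x; R = ∞.

(−∞, ∞)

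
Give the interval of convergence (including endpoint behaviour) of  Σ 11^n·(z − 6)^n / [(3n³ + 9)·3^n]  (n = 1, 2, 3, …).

[63/11, 69/11]

Ratio test: |a_{n+1}/a_n| = [(3n³ + 9)/(3(n+1)³ + 9)] · 11/3 → 11/3 as n → ∞.
Hence the series converges for |z − 6| < 1/(11/3) = 3/11, so the radius of convergence is 3/11.
When z = 69/11, the series is dominated by a constant times Σ 1/n³, which converges (p = 3 > 1).
When z = 63/11, the series is dominated by a constant times Σ 1/n³, which converges (p = 3 > 1).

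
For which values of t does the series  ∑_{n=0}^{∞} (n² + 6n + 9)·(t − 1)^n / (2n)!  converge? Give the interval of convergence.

(−∞, ∞)

Ratio test: |a_{n+1}/a_n| = ((n+1)² + 6(n+1) + 9)/(n² + 6n + 9) · 1/[(2n+1)·(2n+2)] → 0 as n → ∞.
The ratio tends to 0 regardless of t, hence R = ∞.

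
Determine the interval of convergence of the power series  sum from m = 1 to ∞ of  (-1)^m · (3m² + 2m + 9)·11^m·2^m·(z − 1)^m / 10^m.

(6/11, 16/11)

Ratio test: |a_{m+1}/a_m| = [(3(m+1)² + 2(m+1) + 9)/(3m² + 2m + 9)] · 11·2/10 → 11/5 as m → ∞.
Convergence for |z − 1| · 11/5 < 1, i.e. |z − 1| < 5/11. So R = 5/11.
When z = 16/11, the m-th term does not approach 0; divergence by the term test.
When z = 6/11, the terms do not tend to 0, so the series diverges.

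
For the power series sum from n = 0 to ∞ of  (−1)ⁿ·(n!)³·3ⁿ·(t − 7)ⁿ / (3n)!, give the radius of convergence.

Apply the ratio test: |a_{n+1}| / |a_n| = (n+1)³/[(3n+1)·(3n+2)·(3n+3)] · 3, which tends to 1/9 as n → ∞.
Thus R = 1/(1/9) = 9.

R = 9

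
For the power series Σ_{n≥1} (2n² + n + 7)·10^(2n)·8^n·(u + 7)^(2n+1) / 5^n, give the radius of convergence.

The ratio of consecutive coefficients is [(2(n+1)² + (n+1) + 7)/(2n² + n + 7)] · 100·8/5 → 160.
Writing y = (u + 7)², the series in y has radius 1/160, so |u + 7| < √(1/160) and R = √10/40.

R = √10/40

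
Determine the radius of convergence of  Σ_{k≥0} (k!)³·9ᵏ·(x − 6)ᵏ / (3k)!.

R = 3

By the ratio test, |a_{k+1}/a_k| = (k+1)³/[(3k+1)·(3k+2)·(3k+3)] · 9 → 1/3.
Hence the series converges for |x − 6| < 1/(1/3) = 3, so the radius of convergence is 3.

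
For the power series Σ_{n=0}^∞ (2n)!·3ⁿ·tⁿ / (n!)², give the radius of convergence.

R = 1/12

Ratio test: |a_{n+1}/a_n| = (2n+1)·(2n+2)/(n+1)² · 3 → 12 as n → ∞.
The series converges when 12 · |t| < 1, giving R = 1/12.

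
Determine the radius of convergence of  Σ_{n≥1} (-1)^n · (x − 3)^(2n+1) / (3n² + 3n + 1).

R = 1

The ratio of consecutive coefficients is (3n² + 3n + 1)/(3(n+1)² + 3(n+1) + 1) → 1.
Successive powers of (x − 3) differ by 2, so the series converges when |x − 3|² · 1 < 1, i.e. |x − 3| < √(1) = 1. So R = 1.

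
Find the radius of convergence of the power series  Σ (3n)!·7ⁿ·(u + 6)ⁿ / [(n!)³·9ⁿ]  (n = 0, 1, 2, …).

The ratio of consecutive coefficients is (3n+1)·(3n+2)·(3n+3)/(n+1)³ · 7/9 → 21.
Thus R = 1/(21) = 1/21.

R = 1/21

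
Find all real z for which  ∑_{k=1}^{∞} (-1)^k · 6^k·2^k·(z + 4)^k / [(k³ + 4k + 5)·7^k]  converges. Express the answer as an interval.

The ratio of consecutive coefficients is [(k³ + 4k + 5)/((k+1)³ + 4(k+1) + 5)] · 6·2/7 → 12/7.
The series converges when 12/7 · |z + 4| < 1, giving R = 7/12.
At z = -41/12: the series is dominated by a constant times Σ 1/k³, which converges (p = 3 > 1).
Check z = -55/12: absolute convergence follows by limit comparison with Σ 1/k³.

[-55/12, -41/12]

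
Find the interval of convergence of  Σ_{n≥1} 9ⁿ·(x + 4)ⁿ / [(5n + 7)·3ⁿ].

[-13/3, -11/3)

Ratio test: |a_{n+1}/a_n| = [(5n + 7)/(5(n+1) + 7)] · 9/3 → 3 as n → ∞.
Hence the series converges for |x + 4| < 1/(3) = 1/3, so the radius of convergence is 1/3.
Check x = -11/3: the terms are asymptotic to a nonzero constant times 1/n, so the series diverges by limit comparison with Σ 1/n.
At x = -13/3: the terms alternate in sign and decrease monotonically to 0 in absolute value (size ~ c/n), so the alternating series test gives convergence.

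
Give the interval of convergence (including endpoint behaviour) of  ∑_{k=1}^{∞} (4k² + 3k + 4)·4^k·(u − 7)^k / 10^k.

Ratio test: |a_{k+1}/a_k| = [(4(k+1)² + 3(k+1) + 4)/(4k² + 3k + 4)] · 4/10 → 2/5 as k → ∞.
Thus R = 1/(2/5) = 5/2.
When u = 19/2, the k-th term does not approach 0; divergence by the term test.
Check u = 9/2: the terms have absolute value of order k², which does not tend to 0, so the series diverges by the divergence test.

(9/2, 19/2)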